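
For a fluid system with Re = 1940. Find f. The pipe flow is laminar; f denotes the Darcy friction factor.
Formula: f = \frac{64}{Re}
f = 64/1940 = 0.03299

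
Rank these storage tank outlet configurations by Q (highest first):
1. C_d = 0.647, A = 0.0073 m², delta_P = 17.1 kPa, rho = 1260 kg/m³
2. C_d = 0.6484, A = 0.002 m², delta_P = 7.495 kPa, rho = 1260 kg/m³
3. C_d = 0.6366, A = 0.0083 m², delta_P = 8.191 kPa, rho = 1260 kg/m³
Case 1: Q = 24.61 L/s
Case 2: Q = 4.473 L/s
Case 3: Q = 19.05 L/s
Ranking (highest first): 1, 3, 2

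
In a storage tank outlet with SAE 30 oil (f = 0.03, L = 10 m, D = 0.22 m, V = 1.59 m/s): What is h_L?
Formula: h_L = f \frac{L}{D} \frac{V^2}{2g}
h_L = 0.03·(10/0.22)·1.59²/(2·9.81) = 0.1757 m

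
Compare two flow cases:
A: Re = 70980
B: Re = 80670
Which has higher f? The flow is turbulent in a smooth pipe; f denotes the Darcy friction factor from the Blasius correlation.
f(A) = 0.01936, f(B) = 0.01875. Answer: A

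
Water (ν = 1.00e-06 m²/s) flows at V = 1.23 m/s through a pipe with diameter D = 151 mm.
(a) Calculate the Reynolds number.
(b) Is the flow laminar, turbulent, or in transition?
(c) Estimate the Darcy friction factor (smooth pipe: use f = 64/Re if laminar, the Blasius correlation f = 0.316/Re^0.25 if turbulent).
(a) Re = V·D/ν = 1.23·0.151/1.00e-06 = 185730
(b) Flow regime: turbulent (Re > 4000)
(c) Friction factor: f = 0.316/Re^0.25 = 0.316/185730^0.25 = 0.01522 (Blasius is strictly valid for Re ≲ 1e5; used here as the smooth-pipe estimate the problem specifies)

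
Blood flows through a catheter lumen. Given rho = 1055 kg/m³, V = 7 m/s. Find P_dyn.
Formula: P_{dyn} = \frac{1}{2} \rho V^2
P_dyn = 0.5·1055·7²/1000 = 25.85 kPa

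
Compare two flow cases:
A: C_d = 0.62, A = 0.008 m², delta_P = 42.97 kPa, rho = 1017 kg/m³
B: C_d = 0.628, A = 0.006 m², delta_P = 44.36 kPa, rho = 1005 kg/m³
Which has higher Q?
Q(A) = 45.6 L/s, Q(B) = 35.4 L/s. Answer: A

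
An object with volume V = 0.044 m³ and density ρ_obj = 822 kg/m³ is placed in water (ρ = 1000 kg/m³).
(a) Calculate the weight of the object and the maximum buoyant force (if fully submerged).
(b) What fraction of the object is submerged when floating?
(a) W=rho_obj*g*V=822*9.81*0.044=354.8 N; F_B(max)=rho*g*V=1000*9.81*0.044=431.6 N
(b) Floating fraction=rho_obj/rho=822/1000=0.822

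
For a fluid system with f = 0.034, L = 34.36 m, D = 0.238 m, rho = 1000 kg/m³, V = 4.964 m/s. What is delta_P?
Formula: \Delta P = f \frac{L}{D} \frac{\rho V^2}{2}
delta_P = 0.034·(34.36/0.238)·0.5·1000·4.964²/1000 = 60.48 kPa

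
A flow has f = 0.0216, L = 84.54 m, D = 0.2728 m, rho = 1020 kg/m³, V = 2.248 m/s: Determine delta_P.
Formula: \Delta P = f \frac{L}{D} \frac{\rho V^2}{2}
delta_P = 0.0216·(84.54/0.2728)·0.5·1020·2.248²/1000 = 17.25 kPa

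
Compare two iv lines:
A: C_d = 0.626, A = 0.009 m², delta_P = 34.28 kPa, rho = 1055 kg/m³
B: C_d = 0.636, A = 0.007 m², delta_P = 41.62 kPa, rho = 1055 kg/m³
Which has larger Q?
Q(A) = 45.42 L/s, Q(B) = 39.55 L/s. Answer: A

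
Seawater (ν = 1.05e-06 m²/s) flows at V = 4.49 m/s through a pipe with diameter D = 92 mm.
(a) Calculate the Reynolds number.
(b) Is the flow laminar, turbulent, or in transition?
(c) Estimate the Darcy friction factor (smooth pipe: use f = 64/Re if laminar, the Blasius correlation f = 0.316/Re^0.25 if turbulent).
(a) Re = V·D/ν = 4.49·0.092/1.05e-06 = 393410
(b) Flow regime: turbulent (Re > 4000)
(c) Friction factor: f = 0.316/Re^0.25 = 0.316/393410^0.25 = 0.01262 (Blasius is strictly valid for Re ≲ 1e5; used here as the smooth-pipe estimate the problem specifies)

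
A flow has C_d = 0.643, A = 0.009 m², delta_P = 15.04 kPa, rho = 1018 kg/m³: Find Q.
Formula: Q = C_d A \sqrt{\frac{2 \Delta P}{\rho}}
Q = 0.643·0.009·√(2·(15.04·1000)/1018)·1000 = 31.46 L/s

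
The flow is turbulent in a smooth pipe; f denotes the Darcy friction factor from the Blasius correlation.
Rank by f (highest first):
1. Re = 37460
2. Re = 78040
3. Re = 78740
Case 1: f = 0.02271
Case 2: f = 0.01891
Case 3: f = 0.01886
Ranking (highest first): 1, 2, 3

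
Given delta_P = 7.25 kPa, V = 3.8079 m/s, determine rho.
Formula: V = \sqrt{\frac{2 \Delta P}{\rho}}
Substituting knowns: 3.8079 = √(2·(7.25·1000)/rho)
Solving for rho: rho = 2·(7.25·1000)/3.8079² = 1000 kg/m³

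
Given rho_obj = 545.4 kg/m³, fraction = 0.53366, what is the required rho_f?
Formula: f_{sub} = \frac{\rho_{obj}}{\rho_f}
Substituting knowns: 0.53366 = 545.4/rho_f
Solving for rho_f: rho_f = 545.4/0.53366 = 1022 kg/m³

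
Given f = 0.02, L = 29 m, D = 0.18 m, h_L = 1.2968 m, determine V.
Formula: h_L = f \frac{L}{D} \frac{V^2}{2g}
Substituting knowns: 1.2968 = 0.02·(29/0.18)·V²/(2·9.81)
Solving for V: V = √(1.2968·2·9.81/(0.02·(29/0.18))) = 2.81 m/s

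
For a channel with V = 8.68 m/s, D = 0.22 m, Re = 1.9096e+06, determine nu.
Formula: Re = \frac{V D}{\nu}
Substituting knowns: 1.9096e+06 = 8.68·0.22/nu
Solving for nu: nu = 8.68·0.22/1.9096e+06 = 1.000e-06 m²/s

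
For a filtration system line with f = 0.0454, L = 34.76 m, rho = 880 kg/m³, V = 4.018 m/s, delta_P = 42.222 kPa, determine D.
Formula: \Delta P = f \frac{L}{D} \frac{\rho V^2}{2}
Substituting knowns: 42.222 = 0.0454·(34.76/D)·0.5·880·4.018²/1000
Solving for D: D = 0.0454·34.76·0.5·880·4.018²/(42.222·1000) = 0.2655 m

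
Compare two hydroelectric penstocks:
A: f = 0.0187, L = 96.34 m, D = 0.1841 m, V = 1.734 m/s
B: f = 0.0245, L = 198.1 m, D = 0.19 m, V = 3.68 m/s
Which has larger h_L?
h_L(A) = 1.5 m, h_L(B) = 17.63 m. Answer: B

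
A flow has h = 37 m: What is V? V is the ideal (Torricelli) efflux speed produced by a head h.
Formula: V = \sqrt{2 g h}
V = √(2·9.81·37) = 26.94 m/s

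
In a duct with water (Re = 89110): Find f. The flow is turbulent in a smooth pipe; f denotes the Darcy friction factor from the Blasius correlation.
Formula: f = \frac{0.316}{Re^{0.25}}
f = 0.316/89110^0.25 = 0.01829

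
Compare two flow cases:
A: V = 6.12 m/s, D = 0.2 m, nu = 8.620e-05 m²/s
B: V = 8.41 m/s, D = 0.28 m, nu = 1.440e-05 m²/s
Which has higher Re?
Re(A) = 14200, Re(B) = 163528. Answer: B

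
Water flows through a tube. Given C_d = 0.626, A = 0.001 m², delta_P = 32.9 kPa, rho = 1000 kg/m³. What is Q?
Formula: Q = C_d A \sqrt{\frac{2 \Delta P}{\rho}}
Q = 0.626·0.001·√(2·(32.9·1000)/1000)·1000 = 5.078 L/s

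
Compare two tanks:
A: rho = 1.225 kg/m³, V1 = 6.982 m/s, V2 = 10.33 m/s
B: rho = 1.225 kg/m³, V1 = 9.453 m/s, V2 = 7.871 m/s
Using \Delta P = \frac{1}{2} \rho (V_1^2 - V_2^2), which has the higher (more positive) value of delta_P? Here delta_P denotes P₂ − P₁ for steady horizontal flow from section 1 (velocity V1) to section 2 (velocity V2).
delta_P(A) = -0.0355 kPa, delta_P(B) = 0.01679 kPa. Answer: B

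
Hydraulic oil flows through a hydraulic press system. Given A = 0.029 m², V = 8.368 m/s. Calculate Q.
Formula: Q = A V
Q = 0.029·8.368·1000 = 242.7 L/s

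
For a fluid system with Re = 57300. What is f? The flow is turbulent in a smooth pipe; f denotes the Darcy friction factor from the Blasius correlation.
Formula: f = \frac{0.316}{Re^{0.25}}
f = 0.316/57300^0.25 = 0.02042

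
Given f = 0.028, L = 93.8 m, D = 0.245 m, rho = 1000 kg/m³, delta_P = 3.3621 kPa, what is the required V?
Formula: \Delta P = f \frac{L}{D} \frac{\rho V^2}{2}
Substituting knowns: 3.3621 = 0.028·(93.8/0.245)·0.5·1000·V²/1000
Solving for V: V = √((3.3621·1000)/(0.028·(93.8/0.245)·0.5·1000)) = 0.792 m/s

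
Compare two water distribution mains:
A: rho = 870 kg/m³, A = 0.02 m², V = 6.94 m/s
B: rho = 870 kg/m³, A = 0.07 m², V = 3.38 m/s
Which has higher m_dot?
m_dot(A) = 120.8 kg/s, m_dot(B) = 205.8 kg/s. Answer: B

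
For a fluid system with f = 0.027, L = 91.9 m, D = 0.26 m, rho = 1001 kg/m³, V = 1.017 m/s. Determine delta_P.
Formula: \Delta P = f \frac{L}{D} \frac{\rho V^2}{2}
delta_P = 0.027·(91.9/0.26)·0.5·1001·1.017²/1000 = 4.94 kPa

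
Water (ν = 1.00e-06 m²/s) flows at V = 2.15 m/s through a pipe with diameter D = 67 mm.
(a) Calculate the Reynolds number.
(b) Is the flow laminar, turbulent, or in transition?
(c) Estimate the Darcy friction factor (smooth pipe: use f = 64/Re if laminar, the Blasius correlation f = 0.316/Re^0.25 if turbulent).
(a) Re = V·D/ν = 2.15·0.067/1.00e-06 = 144050
(b) Flow regime: turbulent (Re > 4000)
(c) Friction factor: f = 0.316/Re^0.25 = 0.316/144050^0.25 = 0.01622 (Blasius is strictly valid for Re ≲ 1e5; used here as the smooth-pipe estimate the problem specifies)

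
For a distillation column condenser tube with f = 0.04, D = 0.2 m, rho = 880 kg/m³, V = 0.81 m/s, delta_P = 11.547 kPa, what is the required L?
Formula: \Delta P = f \frac{L}{D} \frac{\rho V^2}{2}
Substituting knowns: 11.547 = 0.04·(L/0.2)·0.5·880·0.81²/1000
Solving for L: L = (11.547·1000)·0.2/(0.04·0.5·880·0.81²) = 200 m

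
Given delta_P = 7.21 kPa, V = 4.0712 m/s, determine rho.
Formula: V = \sqrt{\frac{2 \Delta P}{\rho}}
Substituting knowns: 4.0712 = √(2·(7.21·1000)/rho)
Solving for rho: rho = 2·(7.21·1000)/4.0712² = 870 kg/m³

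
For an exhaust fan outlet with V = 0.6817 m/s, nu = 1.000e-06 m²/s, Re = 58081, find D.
Formula: Re = \frac{V D}{\nu}
Substituting knowns: 58081 = 0.6817·D/1.000e-06
Solving for D: D = 58081·1.000e-06/0.6817 = 0.0852 m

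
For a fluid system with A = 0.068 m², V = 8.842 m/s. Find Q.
Formula: Q = A V
Q = 0.068·8.842·1000 = 601.3 L/s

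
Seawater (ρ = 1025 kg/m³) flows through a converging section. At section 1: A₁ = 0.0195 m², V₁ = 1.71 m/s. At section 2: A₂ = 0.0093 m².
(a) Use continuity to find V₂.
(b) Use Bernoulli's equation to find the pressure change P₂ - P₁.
(a) Continuity: A₁V₁=A₂V₂ -> V₂=A₁V₁/A₂=0.0195*1.71/0.0093=3.59 m/s
(b) Bernoulli: P₂-P₁=0.5*rho*(V₁^2-V₂^2)/1000=0.5*1025*(1.71^2-3.59^2)/1000=-5.107 kPa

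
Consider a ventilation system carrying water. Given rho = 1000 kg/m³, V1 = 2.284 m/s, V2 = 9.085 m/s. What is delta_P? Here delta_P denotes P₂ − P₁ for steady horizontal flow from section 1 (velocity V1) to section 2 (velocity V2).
Formula: \Delta P = \frac{1}{2} \rho (V_1^2 - V_2^2)
delta_P = 0.5·1000·(2.284² − 9.085²)/1000 = -38.66 kPa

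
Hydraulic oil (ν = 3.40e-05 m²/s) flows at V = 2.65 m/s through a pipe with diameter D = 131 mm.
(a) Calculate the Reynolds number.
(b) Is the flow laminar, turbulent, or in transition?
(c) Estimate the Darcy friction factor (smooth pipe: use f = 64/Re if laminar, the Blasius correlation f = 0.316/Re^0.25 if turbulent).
(a) Re = V·D/ν = 2.65·0.131/3.40e-05 = 10210
(b) Flow regime: turbulent (Re > 4000)
(c) Friction factor: f = 0.316/Re^0.25 = 0.316/10210^0.25 = 0.03144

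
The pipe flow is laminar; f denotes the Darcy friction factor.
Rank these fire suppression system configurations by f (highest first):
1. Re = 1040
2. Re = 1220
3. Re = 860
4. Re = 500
Case 1: f = 0.06154
Case 2: f = 0.05246
Case 3: f = 0.07442
Case 4: f = 0.128
Ranking (highest first): 4, 3, 1, 2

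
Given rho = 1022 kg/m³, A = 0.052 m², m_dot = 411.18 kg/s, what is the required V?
Formula: \dot{m} = \rho A V
Substituting knowns: 411.18 = 1022·0.052·V
Solving for V: V = 411.18/(1022·0.052) = 7.737 m/s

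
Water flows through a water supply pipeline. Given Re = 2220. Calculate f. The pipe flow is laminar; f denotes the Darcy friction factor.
Formula: f = \frac{64}{Re}
f = 64/2220 = 0.02883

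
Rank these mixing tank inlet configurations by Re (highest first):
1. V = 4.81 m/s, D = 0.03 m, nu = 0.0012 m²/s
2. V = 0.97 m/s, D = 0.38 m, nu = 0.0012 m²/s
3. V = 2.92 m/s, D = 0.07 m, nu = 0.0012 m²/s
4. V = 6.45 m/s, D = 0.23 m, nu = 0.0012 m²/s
Case 1: Re = 120.2
Case 2: Re = 307.2
Case 3: Re = 170.3
Case 4: Re = 1236
Ranking (highest first): 4, 2, 3, 1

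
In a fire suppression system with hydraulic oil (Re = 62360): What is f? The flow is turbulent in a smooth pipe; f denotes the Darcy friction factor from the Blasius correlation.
Formula: f = \frac{0.316}{Re^{0.25}}
f = 0.316/62360^0.25 = 0.02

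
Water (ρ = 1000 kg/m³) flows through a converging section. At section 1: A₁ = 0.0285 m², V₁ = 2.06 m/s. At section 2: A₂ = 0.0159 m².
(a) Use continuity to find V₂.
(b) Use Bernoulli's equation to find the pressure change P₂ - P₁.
(a) Continuity: A₁V₁=A₂V₂ -> V₂=A₁V₁/A₂=0.0285*2.06/0.0159=3.69 m/s
(b) Bernoulli: P₂-P₁=0.5*rho*(V₁^2-V₂^2)/1000=0.5*1000*(2.06^2-3.69^2)/1000=-4.686 kPa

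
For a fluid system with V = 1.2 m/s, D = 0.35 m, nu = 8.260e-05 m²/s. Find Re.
Formula: Re = \frac{V D}{\nu}
Re = 1.2·0.35/8.260e-05 = 5085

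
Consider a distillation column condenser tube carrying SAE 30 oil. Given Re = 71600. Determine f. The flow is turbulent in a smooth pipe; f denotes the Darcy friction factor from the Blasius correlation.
Formula: f = \frac{0.316}{Re^{0.25}}
f = 0.316/71600^0.25 = 0.01932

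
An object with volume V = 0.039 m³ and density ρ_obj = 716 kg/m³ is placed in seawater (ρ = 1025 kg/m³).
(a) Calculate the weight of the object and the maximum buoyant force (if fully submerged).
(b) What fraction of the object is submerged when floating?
(a) W=rho_obj*g*V=716*9.81*0.039=273.9 N; F_B(max)=rho*g*V=1025*9.81*0.039=392.2 N
(b) Floating fraction=rho_obj/rho=716/1025=0.699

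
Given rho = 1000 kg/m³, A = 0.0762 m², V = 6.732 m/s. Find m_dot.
Formula: \dot{m} = \rho A V
m_dot = 1000·0.0762·6.732 = 513 kg/s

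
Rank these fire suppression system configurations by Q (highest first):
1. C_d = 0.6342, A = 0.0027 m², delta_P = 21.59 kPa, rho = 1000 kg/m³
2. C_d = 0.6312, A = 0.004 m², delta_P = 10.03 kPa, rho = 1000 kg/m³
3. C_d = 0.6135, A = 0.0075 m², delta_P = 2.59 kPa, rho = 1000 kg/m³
Case 1: Q = 11.25 L/s
Case 2: Q = 11.31 L/s
Case 3: Q = 10.47 L/s
Ranking (highest first): 2, 1, 3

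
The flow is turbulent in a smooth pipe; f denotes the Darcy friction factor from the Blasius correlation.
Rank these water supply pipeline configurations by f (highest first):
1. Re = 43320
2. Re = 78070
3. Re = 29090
Case 1: f = 0.0219
Case 2: f = 0.0189
Case 3: f = 0.0242
Ranking (highest first): 3, 1, 2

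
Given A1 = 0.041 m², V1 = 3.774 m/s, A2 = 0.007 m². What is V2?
Formula: V_2 = \frac{A_1 V_1}{A_2}
V2 = 0.041·3.774/0.007 = 22.1 m/s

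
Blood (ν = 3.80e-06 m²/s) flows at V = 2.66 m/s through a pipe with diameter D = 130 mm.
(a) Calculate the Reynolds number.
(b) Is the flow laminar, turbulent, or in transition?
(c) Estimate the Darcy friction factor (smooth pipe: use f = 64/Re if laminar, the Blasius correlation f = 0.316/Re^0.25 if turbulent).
(a) Re = V·D/ν = 2.66·0.13/3.80e-06 = 91000
(b) Flow regime: turbulent (Re > 4000)
(c) Friction factor: f = 0.316/Re^0.25 = 0.316/91000^0.25 = 0.01819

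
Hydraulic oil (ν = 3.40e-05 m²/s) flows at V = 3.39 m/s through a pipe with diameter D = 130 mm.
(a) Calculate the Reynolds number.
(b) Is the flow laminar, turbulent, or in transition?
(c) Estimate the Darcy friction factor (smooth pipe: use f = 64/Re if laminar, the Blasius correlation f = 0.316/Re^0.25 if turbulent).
(a) Re = V·D/ν = 3.39·0.13/3.40e-05 = 12962
(b) Flow regime: turbulent (Re > 4000)
(c) Friction factor: f = 0.316/Re^0.25 = 0.316/12962^0.25 = 0.02962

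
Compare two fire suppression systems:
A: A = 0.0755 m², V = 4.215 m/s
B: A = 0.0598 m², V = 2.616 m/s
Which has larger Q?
Q(A) = 318.2 L/s, Q(B) = 156.4 L/s. Answer: A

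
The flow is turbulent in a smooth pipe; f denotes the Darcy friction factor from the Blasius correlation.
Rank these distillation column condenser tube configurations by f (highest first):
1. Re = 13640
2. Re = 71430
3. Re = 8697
Case 1: f = 0.02924
Case 2: f = 0.01933
Case 3: f = 0.03272
Ranking (highest first): 3, 1, 2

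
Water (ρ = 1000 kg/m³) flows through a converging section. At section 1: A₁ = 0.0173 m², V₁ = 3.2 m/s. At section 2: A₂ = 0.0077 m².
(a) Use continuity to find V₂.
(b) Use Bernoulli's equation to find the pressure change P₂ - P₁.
(a) Continuity: A₁V₁=A₂V₂ -> V₂=A₁V₁/A₂=0.0173*3.2/0.0077=7.19 m/s
(b) Bernoulli: P₂-P₁=0.5*rho*(V₁^2-V₂^2)/1000=0.5*1000*(3.2^2-7.19^2)/1000=-20.73 kPa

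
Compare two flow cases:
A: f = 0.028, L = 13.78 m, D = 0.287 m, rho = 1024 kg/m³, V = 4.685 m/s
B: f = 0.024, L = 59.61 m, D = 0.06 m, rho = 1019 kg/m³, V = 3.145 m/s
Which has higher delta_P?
delta_P(A) = 15.11 kPa, delta_P(B) = 120.2 kPa. Answer: B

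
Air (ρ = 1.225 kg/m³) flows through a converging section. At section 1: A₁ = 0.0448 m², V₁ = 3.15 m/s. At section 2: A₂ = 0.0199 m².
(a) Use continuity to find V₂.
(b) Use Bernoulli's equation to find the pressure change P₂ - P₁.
(a) Continuity: A₁V₁=A₂V₂ -> V₂=A₁V₁/A₂=0.0448*3.15/0.0199=7.09 m/s
(b) Bernoulli: P₂-P₁=0.5*rho*(V₁^2-V₂^2)/1000=0.5*1.225*(3.15^2-7.09^2)/1000=-0.02471 kPa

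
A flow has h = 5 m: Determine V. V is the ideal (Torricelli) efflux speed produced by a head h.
Formula: V = \sqrt{2 g h}
V = √(2·9.81·5) = 9.905 m/s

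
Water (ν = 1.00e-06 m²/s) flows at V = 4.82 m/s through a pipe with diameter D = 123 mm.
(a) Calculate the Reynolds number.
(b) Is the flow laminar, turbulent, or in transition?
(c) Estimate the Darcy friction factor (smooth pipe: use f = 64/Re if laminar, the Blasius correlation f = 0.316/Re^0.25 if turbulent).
(a) Re = V·D/ν = 4.82·0.123/1.00e-06 = 592860
(b) Flow regime: turbulent (Re > 4000)
(c) Friction factor: f = 0.316/Re^0.25 = 0.316/592860^0.25 = 0.01139 (Blasius is strictly valid for Re ≲ 1e5; used here as the smooth-pipe estimate the problem specifies)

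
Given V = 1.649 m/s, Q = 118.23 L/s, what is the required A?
Formula: Q = A V
Substituting knowns: 118.23 = A·1.649·1000
Solving for A: A = (118.23/1000)/1.649 = 0.0717 m²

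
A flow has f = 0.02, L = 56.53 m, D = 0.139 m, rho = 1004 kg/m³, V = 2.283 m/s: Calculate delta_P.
Formula: \Delta P = f \frac{L}{D} \frac{\rho V^2}{2}
delta_P = 0.02·(56.53/0.139)·0.5·1004·2.283²/1000 = 21.28 kPa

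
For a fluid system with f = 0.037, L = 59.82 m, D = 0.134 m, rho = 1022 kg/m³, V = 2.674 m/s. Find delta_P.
Formula: \Delta P = f \frac{L}{D} \frac{\rho V^2}{2}
delta_P = 0.037·(59.82/0.134)·0.5·1022·2.674²/1000 = 60.35 kPa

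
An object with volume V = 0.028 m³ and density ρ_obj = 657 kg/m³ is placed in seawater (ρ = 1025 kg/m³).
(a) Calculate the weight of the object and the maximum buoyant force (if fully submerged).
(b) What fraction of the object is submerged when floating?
(a) W=rho_obj*g*V=657*9.81*0.028=180.5 N; F_B(max)=rho*g*V=1025*9.81*0.028=281.5 N
(b) Floating fraction=rho_obj/rho=657/1025=0.641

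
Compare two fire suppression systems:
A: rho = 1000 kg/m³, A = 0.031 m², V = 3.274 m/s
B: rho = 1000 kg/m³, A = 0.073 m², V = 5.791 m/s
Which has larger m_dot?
m_dot(A) = 101.5 kg/s, m_dot(B) = 422.7 kg/s. Answer: B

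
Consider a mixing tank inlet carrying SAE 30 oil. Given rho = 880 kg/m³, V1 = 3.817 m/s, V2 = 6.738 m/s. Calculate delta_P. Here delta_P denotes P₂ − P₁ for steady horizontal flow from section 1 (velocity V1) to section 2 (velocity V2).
Formula: \Delta P = \frac{1}{2} \rho (V_1^2 - V_2^2)
delta_P = 0.5·880·(3.817² − 6.738²)/1000 = -13.57 kPa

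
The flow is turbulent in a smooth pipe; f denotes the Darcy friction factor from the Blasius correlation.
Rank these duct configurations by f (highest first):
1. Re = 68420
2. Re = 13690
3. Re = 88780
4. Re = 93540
Case 1: f = 0.01954
Case 2: f = 0.02921
Case 3: f = 0.01831
Case 4: f = 0.01807
Ranking (highest first): 2, 1, 3, 4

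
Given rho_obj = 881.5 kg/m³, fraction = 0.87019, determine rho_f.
Formula: f_{sub} = \frac{\rho_{obj}}{\rho_f}
Substituting knowns: 0.87019 = 881.5/rho_f
Solving for rho_f: rho_f = 881.5/0.87019 = 1013 kg/m³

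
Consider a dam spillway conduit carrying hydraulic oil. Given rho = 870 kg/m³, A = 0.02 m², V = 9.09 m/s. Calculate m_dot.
Formula: \dot{m} = \rho A V
m_dot = 870·0.02·9.09 = 158.2 kg/s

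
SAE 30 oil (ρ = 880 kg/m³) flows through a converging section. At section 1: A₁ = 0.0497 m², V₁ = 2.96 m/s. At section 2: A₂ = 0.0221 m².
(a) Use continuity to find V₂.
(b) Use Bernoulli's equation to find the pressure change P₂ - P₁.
(a) Continuity: A₁V₁=A₂V₂ -> V₂=A₁V₁/A₂=0.0497*2.96/0.0221=6.66 m/s
(b) Bernoulli: P₂-P₁=0.5*rho*(V₁^2-V₂^2)/1000=0.5*880*(2.96^2-6.66^2)/1000=-15.66 kPa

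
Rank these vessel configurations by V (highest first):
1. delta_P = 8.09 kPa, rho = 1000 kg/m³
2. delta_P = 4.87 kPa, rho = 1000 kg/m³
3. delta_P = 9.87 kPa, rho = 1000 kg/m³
Case 1: V = 4.022 m/s
Case 2: V = 3.121 m/s
Case 3: V = 4.443 m/s
Ranking (highest first): 3, 1, 2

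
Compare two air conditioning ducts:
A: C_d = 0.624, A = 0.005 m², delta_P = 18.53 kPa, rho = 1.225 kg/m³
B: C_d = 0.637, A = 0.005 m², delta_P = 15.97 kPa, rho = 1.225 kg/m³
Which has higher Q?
Q(A) = 542.7 L/s, Q(B) = 514.3 L/s. Answer: A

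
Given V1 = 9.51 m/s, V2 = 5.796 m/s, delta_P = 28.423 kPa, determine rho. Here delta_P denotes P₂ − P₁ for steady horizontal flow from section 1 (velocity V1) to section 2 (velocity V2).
Formula: \Delta P = \frac{1}{2} \rho (V_1^2 - V_2^2)
Substituting knowns: 28.423 = 0.5·rho·(9.51² − 5.796²)/1000
Solving for rho: rho = 2·(28.423·1000)/(9.51² − 5.796²) = 1000 kg/m³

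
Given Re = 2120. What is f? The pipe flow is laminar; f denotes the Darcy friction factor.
Formula: f = \frac{64}{Re}
f = 64/2120 = 0.03019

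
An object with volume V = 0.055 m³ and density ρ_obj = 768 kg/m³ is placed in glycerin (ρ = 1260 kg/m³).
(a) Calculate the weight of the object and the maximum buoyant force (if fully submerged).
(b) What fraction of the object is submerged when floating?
(a) W=rho_obj*g*V=768*9.81*0.055=414.4 N; F_B(max)=rho*g*V=1260*9.81*0.055=679.8 N
(b) Floating fraction=rho_obj/rho=768/1260=0.610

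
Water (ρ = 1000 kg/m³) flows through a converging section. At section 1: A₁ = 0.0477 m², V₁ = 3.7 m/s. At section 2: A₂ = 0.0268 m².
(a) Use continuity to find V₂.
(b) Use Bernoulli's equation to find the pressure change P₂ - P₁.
(a) Continuity: A₁V₁=A₂V₂ -> V₂=A₁V₁/A₂=0.0477*3.7/0.0268=6.59 m/s
(b) Bernoulli: P₂-P₁=0.5*rho*(V₁^2-V₂^2)/1000=0.5*1000*(3.7^2-6.59^2)/1000=-14.87 kPa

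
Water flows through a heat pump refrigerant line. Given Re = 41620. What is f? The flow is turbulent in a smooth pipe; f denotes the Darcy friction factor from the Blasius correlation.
Formula: f = \frac{0.316}{Re^{0.25}}
f = 0.316/41620^0.25 = 0.02212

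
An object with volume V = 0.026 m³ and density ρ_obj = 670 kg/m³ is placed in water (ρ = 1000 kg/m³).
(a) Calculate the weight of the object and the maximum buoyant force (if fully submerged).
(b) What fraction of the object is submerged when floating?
(a) W=rho_obj*g*V=670*9.81*0.026=170.9 N; F_B(max)=rho*g*V=1000*9.81*0.026=255.1 N
(b) Floating fraction=rho_obj/rho=670/1000=0.670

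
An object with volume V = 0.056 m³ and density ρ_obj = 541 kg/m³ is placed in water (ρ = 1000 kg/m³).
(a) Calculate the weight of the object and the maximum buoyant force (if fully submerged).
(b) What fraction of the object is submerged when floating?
(a) W=rho_obj*g*V=541*9.81*0.056=297.2 N; F_B(max)=rho*g*V=1000*9.81*0.056=549.4 N
(b) Floating fraction=rho_obj/rho=541/1000=0.541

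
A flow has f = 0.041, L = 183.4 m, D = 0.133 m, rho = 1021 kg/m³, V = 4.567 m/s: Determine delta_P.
Formula: \Delta P = f \frac{L}{D} \frac{\rho V^2}{2}
delta_P = 0.041·(183.4/0.133)·0.5·1021·4.567²/1000 = 602 kPa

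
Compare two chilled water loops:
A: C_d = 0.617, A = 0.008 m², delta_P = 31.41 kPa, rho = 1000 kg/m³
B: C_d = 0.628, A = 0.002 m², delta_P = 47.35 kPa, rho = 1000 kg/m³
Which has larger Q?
Q(A) = 39.12 L/s, Q(B) = 12.22 L/s. Answer: A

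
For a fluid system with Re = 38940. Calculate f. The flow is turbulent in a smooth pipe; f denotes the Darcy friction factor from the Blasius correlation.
Formula: f = \frac{0.316}{Re^{0.25}}
f = 0.316/38940^0.25 = 0.0225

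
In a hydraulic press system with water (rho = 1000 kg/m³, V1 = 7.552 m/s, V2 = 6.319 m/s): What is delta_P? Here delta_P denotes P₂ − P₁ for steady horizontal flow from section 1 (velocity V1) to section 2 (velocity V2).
Formula: \Delta P = \frac{1}{2} \rho (V_1^2 - V_2^2)
delta_P = 0.5·1000·(7.552² − 6.319²)/1000 = 8.551 kPa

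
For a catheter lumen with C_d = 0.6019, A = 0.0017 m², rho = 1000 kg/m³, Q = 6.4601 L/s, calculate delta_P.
Formula: Q = C_d A \sqrt{\frac{2 \Delta P}{\rho}}
Substituting knowns: 6.4601 = 0.6019·0.0017·√(2·(delta_P·1000)/1000)·1000
Solving for delta_P: delta_P = ((6.4601/1000)/(0.6019·0.0017))²·1000/2/1000 = 19.93 kPa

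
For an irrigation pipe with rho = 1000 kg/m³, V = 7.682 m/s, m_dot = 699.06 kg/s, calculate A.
Formula: \dot{m} = \rho A V
Substituting knowns: 699.06 = 1000·A·7.682
Solving for A: A = 699.06/(1000·7.682) = 0.091 m²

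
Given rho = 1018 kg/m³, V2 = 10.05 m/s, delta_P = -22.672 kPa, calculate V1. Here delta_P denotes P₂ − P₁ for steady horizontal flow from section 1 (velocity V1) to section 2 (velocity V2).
Formula: \Delta P = \frac{1}{2} \rho (V_1^2 - V_2^2)
Substituting knowns: -22.672 = 0.5·1018·(V1² − 10.05²)/1000
Solving for V1: V1 = √(10.05² + 2·(-22.672·1000)/1018) = 7.514 m/s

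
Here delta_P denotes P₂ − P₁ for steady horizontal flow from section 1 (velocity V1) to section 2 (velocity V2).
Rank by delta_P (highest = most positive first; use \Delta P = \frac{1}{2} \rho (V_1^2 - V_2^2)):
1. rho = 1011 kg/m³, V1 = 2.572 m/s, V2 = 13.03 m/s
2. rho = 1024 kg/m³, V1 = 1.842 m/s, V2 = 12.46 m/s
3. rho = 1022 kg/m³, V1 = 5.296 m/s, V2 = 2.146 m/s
Case 1: delta_P = -82.48 kPa
Case 2: delta_P = -77.75 kPa
Case 3: delta_P = 11.98 kPa
Ranking (highest first): 3, 2, 1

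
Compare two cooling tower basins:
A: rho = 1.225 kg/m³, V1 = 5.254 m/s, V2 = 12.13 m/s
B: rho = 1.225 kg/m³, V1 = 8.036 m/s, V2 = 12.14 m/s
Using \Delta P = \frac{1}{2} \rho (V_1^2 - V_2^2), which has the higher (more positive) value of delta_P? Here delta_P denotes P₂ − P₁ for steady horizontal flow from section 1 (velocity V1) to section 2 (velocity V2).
delta_P(A) = -0.07321 kPa, delta_P(B) = -0.05072 kPa. Answer: B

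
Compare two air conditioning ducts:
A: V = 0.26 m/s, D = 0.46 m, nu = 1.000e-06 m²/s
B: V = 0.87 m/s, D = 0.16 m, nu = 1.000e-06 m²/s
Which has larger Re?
Re(A) = 119600, Re(B) = 139200. Answer: B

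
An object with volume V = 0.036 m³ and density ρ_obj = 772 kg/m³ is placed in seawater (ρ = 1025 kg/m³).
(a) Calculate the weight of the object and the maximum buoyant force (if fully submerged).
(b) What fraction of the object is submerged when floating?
(a) W=rho_obj*g*V=772*9.81*0.036=272.6 N; F_B(max)=rho*g*V=1025*9.81*0.036=362.0 N
(b) Floating fraction=rho_obj/rho=772/1025=0.753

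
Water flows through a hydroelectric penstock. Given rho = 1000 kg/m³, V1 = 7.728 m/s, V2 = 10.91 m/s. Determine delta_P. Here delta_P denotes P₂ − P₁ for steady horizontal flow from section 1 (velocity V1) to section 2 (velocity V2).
Formula: \Delta P = \frac{1}{2} \rho (V_1^2 - V_2^2)
delta_P = 0.5·1000·(7.728² − 10.91²)/1000 = -29.65 kPa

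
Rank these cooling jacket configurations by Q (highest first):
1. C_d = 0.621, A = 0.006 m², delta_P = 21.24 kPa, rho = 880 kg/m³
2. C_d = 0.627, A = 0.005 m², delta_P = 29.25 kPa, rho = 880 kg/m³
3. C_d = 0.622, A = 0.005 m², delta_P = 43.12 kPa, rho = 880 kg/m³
Case 1: Q = 25.89 L/s
Case 2: Q = 25.56 L/s
Case 3: Q = 30.79 L/s
Ranking (highest first): 3, 1, 2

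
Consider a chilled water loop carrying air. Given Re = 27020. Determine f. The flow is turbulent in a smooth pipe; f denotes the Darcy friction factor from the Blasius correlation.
Formula: f = \frac{0.316}{Re^{0.25}}
f = 0.316/27020^0.25 = 0.02465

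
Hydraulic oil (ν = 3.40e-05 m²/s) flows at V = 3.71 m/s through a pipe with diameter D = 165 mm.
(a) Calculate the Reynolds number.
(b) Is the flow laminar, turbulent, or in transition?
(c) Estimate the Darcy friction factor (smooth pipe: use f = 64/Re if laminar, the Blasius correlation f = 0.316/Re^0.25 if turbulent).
(a) Re = V·D/ν = 3.71·0.165/3.40e-05 = 18004
(b) Flow regime: turbulent (Re > 4000)
(c) Friction factor: f = 0.316/Re^0.25 = 0.316/18004^0.25 = 0.02728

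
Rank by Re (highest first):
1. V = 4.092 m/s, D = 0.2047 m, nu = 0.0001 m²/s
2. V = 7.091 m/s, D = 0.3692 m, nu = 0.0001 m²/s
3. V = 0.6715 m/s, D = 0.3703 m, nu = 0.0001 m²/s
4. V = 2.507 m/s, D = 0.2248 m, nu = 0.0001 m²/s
Case 1: Re = 8376
Case 2: Re = 26180
Case 3: Re = 2487
Case 4: Re = 5636
Ranking (highest first): 2, 1, 4, 3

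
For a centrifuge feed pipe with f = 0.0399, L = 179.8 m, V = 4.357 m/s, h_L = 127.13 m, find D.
Formula: h_L = f \frac{L}{D} \frac{V^2}{2g}
Substituting knowns: 127.13 = 0.0399·(179.8/D)·4.357²/(2·9.81)
Solving for D: D = 0.0399·179.8·4.357²/(2·9.81·127.13) = 0.0546 m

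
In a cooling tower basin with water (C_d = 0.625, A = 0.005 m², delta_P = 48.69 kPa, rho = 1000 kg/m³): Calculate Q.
Formula: Q = C_d A \sqrt{\frac{2 \Delta P}{\rho}}
Q = 0.625·0.005·√(2·(48.69·1000)/1000)·1000 = 30.84 L/s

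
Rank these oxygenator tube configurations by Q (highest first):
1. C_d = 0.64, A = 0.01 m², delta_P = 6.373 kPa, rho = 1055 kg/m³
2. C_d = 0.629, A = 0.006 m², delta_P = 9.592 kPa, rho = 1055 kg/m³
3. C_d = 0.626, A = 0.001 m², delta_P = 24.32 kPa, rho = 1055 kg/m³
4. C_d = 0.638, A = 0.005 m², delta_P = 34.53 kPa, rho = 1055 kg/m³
Case 1: Q = 22.25 L/s
Case 2: Q = 16.09 L/s
Case 3: Q = 4.251 L/s
Case 4: Q = 25.81 L/s
Ranking (highest first): 4, 1, 2, 3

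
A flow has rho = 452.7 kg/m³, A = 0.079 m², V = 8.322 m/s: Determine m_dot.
Formula: \dot{m} = \rho A V
m_dot = 452.7·0.079·8.322 = 297.6 kg/s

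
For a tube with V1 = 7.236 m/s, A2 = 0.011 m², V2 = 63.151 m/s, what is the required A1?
Formula: V_2 = \frac{A_1 V_1}{A_2}
Substituting knowns: 63.151 = A1·7.236/0.011
Solving for A1: A1 = 63.151·0.011/7.236 = 0.096 m²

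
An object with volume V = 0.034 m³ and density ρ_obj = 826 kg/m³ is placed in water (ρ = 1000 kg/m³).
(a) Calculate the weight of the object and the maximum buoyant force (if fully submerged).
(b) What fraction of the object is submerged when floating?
(a) W=rho_obj*g*V=826*9.81*0.034=275.5 N; F_B(max)=rho*g*V=1000*9.81*0.034=333.5 N
(b) Floating fraction=rho_obj/rho=826/1000=0.826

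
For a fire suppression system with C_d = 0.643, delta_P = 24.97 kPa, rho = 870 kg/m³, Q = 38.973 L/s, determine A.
Formula: Q = C_d A \sqrt{\frac{2 \Delta P}{\rho}}
Substituting knowns: 38.973 = 0.643·A·√(2·(24.97·1000)/870)·1000
Solving for A: A = (38.973/1000)/(0.643·√(2·(24.97·1000)/870)) = 0.008 m²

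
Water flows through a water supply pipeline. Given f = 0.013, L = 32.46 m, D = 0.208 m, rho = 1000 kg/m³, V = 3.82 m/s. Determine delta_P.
Formula: \Delta P = f \frac{L}{D} \frac{\rho V^2}{2}
delta_P = 0.013·(32.46/0.208)·0.5·1000·3.82²/1000 = 14.8 kPa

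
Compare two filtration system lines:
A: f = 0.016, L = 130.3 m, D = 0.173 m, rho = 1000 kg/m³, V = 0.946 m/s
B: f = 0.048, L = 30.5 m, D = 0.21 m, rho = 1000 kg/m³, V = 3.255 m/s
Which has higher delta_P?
delta_P(A) = 5.392 kPa, delta_P(B) = 36.93 kPa. Answer: B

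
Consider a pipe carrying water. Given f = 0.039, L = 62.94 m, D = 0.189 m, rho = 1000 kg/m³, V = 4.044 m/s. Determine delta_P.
Formula: \Delta P = f \frac{L}{D} \frac{\rho V^2}{2}
delta_P = 0.039·(62.94/0.189)·0.5·1000·4.044²/1000 = 106.2 kPa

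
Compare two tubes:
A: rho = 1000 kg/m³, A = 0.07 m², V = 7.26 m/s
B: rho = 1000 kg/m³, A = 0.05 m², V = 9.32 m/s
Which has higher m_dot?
m_dot(A) = 508.2 kg/s, m_dot(B) = 466 kg/s. Answer: A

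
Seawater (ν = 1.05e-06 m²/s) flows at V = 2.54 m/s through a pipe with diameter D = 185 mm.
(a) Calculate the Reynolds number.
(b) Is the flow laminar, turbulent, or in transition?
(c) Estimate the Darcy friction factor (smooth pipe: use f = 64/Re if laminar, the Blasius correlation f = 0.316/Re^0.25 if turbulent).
(a) Re = V·D/ν = 2.54·0.185/1.05e-06 = 447520
(b) Flow regime: turbulent (Re > 4000)
(c) Friction factor: f = 0.316/Re^0.25 = 0.316/447520^0.25 = 0.01222 (Blasius is strictly valid for Re ≲ 1e5; used here as the smooth-pipe estimate the problem specifies)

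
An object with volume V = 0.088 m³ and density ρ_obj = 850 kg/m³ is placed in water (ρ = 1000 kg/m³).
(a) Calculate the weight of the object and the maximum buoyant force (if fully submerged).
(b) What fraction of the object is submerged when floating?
(a) W=rho_obj*g*V=850*9.81*0.088=733.8 N; F_B(max)=rho*g*V=1000*9.81*0.088=863.3 N
(b) Floating fraction=rho_obj/rho=850/1000=0.850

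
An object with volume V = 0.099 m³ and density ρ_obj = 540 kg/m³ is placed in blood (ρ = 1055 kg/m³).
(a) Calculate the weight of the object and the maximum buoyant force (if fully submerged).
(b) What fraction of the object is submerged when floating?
(a) W=rho_obj*g*V=540*9.81*0.099=524.4 N; F_B(max)=rho*g*V=1055*9.81*0.099=1024.6 N
(b) Floating fraction=rho_obj/rho=540/1055=0.512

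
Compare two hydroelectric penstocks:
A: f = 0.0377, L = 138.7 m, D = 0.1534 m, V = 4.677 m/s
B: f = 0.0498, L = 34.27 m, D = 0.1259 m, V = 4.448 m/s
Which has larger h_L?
h_L(A) = 38 m, h_L(B) = 13.67 m. Answer: A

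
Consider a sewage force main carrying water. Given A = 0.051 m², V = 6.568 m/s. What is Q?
Formula: Q = A V
Q = 0.051·6.568·1000 = 335 L/s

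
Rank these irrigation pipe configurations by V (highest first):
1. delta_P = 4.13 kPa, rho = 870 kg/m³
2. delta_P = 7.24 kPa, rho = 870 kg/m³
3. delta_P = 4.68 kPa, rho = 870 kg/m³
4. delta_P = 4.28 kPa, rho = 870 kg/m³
Case 1: V = 3.081 m/s
Case 2: V = 4.08 m/s
Case 3: V = 3.28 m/s
Case 4: V = 3.137 m/s
Ranking (highest first): 2, 3, 4, 1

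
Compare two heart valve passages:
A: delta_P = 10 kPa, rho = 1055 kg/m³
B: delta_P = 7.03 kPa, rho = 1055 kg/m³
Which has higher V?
V(A) = 4.354 m/s, V(B) = 3.651 m/s. Answer: A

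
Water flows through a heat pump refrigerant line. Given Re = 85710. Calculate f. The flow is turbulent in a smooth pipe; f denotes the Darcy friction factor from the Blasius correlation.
Formula: f = \frac{0.316}{Re^{0.25}}
f = 0.316/85710^0.25 = 0.01847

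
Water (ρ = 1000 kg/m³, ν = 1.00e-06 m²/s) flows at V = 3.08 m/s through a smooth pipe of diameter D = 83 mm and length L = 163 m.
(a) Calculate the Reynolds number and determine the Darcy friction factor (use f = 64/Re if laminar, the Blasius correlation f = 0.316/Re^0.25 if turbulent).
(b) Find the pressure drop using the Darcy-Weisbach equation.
(a) Re = V·D/ν = 3.08·0.083/1.00e-06 = 255640 → turbulent (Re > 4000); f = 0.316/Re^0.25 = 0.316/255640^0.25 = 0.014053 (Blasius is strictly valid for Re ≲ 1e5; used here as the smooth-pipe estimate the problem specifies)
(b) Darcy-Weisbach: ΔP = f·(L/D)·½ρV²/1000 = 0.014053·(163/0.083)·½·1000·3.08²/1000 = 130.9 kPa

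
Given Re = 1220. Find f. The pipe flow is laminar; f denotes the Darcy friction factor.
Formula: f = \frac{64}{Re}
f = 64/1220 = 0.05246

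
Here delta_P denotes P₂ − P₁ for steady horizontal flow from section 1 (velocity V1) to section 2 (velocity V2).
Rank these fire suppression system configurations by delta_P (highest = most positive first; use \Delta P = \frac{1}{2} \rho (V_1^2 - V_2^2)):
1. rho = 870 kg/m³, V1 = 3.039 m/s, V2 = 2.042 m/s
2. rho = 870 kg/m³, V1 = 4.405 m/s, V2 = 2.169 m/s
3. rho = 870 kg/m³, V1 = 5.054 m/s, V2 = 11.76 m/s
Case 1: delta_P = 2.204 kPa
Case 2: delta_P = 6.394 kPa
Case 3: delta_P = -49.05 kPa
Ranking (highest first): 2, 1, 3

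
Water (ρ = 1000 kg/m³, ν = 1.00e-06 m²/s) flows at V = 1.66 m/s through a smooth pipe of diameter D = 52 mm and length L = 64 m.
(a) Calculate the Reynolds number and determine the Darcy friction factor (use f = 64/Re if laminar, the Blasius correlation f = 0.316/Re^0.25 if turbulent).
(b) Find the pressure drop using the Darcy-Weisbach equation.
(a) Re = V·D/ν = 1.66·0.052/1.00e-06 = 86320 → turbulent (Re > 4000); f = 0.316/Re^0.25 = 0.316/86320^0.25 = 0.018436
(b) Darcy-Weisbach: ΔP = f·(L/D)·½ρV²/1000 = 0.018436·(64/0.052)·½·1000·1.66²/1000 = 31.26 kPa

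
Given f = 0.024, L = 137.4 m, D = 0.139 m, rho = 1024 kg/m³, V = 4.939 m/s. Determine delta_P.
Formula: \Delta P = f \frac{L}{D} \frac{\rho V^2}{2}
delta_P = 0.024·(137.4/0.139)·0.5·1024·4.939²/1000 = 296.3 kPa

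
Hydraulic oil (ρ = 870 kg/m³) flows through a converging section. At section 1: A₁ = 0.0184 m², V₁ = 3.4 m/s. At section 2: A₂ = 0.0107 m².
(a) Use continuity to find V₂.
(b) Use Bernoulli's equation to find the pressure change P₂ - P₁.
(a) Continuity: A₁V₁=A₂V₂ -> V₂=A₁V₁/A₂=0.0184*3.4/0.0107=5.85 m/s
(b) Bernoulli: P₂-P₁=0.5*rho*(V₁^2-V₂^2)/1000=0.5*870*(3.4^2-5.85^2)/1000=-9.858 kPa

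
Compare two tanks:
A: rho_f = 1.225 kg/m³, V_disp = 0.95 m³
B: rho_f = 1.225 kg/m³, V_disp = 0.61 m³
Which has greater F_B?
F_B(A) = 11.42 N, F_B(B) = 7.331 N. Answer: A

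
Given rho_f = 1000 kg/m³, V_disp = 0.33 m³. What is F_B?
Formula: F_B = \rho_f g V_{disp}
F_B = 1000·9.81·0.33 = 3237 N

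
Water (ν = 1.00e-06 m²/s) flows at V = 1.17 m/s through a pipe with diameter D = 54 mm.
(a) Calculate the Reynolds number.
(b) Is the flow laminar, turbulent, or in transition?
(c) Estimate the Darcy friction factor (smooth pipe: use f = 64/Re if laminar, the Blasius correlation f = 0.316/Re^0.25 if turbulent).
(a) Re = V·D/ν = 1.17·0.054/1.00e-06 = 63180
(b) Flow regime: turbulent (Re > 4000)
(c) Friction factor: f = 0.316/Re^0.25 = 0.316/63180^0.25 = 0.01993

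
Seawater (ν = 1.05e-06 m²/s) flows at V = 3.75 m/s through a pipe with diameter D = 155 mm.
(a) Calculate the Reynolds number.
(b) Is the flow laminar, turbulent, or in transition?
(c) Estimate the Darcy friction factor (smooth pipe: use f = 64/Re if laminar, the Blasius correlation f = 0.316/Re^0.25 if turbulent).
(a) Re = V·D/ν = 3.75·0.155/1.05e-06 = 553570
(b) Flow regime: turbulent (Re > 4000)
(c) Friction factor: f = 0.316/Re^0.25 = 0.316/553570^0.25 = 0.01158 (Blasius is strictly valid for Re ≲ 1e5; used here as the smooth-pipe estimate the problem specifies)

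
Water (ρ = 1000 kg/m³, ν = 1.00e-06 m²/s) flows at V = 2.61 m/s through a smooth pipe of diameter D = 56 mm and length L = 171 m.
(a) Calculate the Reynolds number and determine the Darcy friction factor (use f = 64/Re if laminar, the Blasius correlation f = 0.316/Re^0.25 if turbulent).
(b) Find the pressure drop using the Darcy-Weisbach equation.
(a) Re = V·D/ν = 2.61·0.056/1.00e-06 = 146160 → turbulent (Re > 4000); f = 0.316/Re^0.25 = 0.316/146160^0.25 = 0.016161 (Blasius is strictly valid for Re ≲ 1e5; used here as the smooth-pipe estimate the problem specifies)
(b) Darcy-Weisbach: ΔP = f·(L/D)·½ρV²/1000 = 0.016161·(171/0.056)·½·1000·2.61²/1000 = 168.1 kPa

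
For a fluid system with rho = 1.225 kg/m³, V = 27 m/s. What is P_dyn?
Formula: P_{dyn} = \frac{1}{2} \rho V^2
P_dyn = 0.5·1.225·27²/1000 = 0.4465 kPa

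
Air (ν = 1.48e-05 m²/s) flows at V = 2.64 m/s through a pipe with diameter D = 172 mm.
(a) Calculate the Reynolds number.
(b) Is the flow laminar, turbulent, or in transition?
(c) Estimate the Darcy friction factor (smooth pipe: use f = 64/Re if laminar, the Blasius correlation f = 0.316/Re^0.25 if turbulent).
(a) Re = V·D/ν = 2.64·0.172/1.48e-05 = 30681
(b) Flow regime: turbulent (Re > 4000)
(c) Friction factor: f = 0.316/Re^0.25 = 0.316/30681^0.25 = 0.02388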